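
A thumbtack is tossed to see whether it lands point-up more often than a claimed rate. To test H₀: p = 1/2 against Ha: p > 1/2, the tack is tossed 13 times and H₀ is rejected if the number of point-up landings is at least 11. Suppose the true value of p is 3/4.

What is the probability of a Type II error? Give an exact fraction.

22394171/33554432

Under the alternative p = 3/4, K ~ Binomial(13, 3/4); β is the probability the test does not reject, P(K < 11).
Summing C(13,j)·(3/4)^j·(1/4)^{13-j} for j = 0..10 gives 22394171/33554432.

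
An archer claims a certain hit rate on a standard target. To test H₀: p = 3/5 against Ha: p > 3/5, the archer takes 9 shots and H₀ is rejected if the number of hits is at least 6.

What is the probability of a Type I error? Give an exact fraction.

The Type I error probability is α = P(K ≥ 6) computed under H₀, where K ~ Binomial(9, 3/5).
P(K ≥ 6) = Σ_{j=6}^{9} C(9,j)·(3/5)^j·(2/5)^{9-j} = 942597/1953125.

942597/1953125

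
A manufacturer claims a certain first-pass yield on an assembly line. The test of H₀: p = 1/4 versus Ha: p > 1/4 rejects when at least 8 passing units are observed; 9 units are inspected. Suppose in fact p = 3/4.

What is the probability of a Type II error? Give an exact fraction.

45853/65536

Under the alternative p = 3/4, K ~ Binomial(9, 3/4); β is the probability the test does not reject, P(K < 8).
Adding the binomial probabilities P(K=0)+…+P(K=7) at p = 3/4 gives 45853/65536.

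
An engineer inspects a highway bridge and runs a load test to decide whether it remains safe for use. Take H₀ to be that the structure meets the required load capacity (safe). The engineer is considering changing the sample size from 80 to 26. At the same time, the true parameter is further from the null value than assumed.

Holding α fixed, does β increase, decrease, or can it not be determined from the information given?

The first change alone would make β increase; the second alone would make β decrease. Which effect dominates depends on the magnitudes, which are not given.

Cannot be determined from the information given.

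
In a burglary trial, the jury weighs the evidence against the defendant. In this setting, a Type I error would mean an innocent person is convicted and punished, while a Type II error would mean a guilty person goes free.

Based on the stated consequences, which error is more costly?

The Type I consequence (an innocent person is convicted and punished) is more severe than the Type II consequence (a guilty person goes free).

Type I error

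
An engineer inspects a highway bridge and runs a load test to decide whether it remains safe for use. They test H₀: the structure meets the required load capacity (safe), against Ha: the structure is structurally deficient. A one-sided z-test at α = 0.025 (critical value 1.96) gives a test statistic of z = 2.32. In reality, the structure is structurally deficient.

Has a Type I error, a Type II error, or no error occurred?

No error — this is a correct decision.

Since z = 2.32 > z* = 1.96, H₀ is rejected.
H₀ is false (actually the structure is structurally deficient).
The decision matches the true state — no error.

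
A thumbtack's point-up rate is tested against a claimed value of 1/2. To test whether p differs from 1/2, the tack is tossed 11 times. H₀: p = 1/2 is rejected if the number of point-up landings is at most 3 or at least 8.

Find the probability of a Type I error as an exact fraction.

α = P(S ≤ 3 or S ≥ 8 | p = 1/2), S ~ Binomial(11, 1/2).
The two tails are symmetric, so α = 2·(1 + 11 + 55 + 165)/2^11 = 464/2048 = 29/128.

29/128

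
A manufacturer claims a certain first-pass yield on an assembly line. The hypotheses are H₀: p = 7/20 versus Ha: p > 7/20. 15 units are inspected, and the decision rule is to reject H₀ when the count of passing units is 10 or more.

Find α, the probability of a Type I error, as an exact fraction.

Under H₀, S ~ Binomial(15, 7/20), and α = P(S ≥ 10).
Summing C(15,j)(7/20)^j(13/20)^{15−j} for j = 10,…,15 gives 203869009270562307/16384000000000000000.

203869009270562307/16384000000000000000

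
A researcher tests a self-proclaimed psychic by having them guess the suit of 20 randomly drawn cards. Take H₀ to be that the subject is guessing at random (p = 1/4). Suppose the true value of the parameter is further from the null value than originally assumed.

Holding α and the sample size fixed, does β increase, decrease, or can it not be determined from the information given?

It decreases.

The further the true parameter sits from the null value, the more of the Ha sampling distribution falls in the rejection region.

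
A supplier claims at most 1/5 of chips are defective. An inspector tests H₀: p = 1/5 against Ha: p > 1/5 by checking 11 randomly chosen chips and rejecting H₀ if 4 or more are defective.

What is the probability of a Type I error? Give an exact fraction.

Under H₀, S ~ Binomial(11, 1/5); the Type I error rate is P(S ≥ 4).
Via the complement, α = 1 − Σ_{j=0}^{3} C(11,j)(1/5)^j(4/5)^{11-j} = 12589/78125.

12589/78125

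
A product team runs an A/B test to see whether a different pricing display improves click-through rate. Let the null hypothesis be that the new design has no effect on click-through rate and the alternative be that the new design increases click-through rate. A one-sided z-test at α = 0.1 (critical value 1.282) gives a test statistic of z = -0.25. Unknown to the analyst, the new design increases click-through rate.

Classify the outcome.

Type II error

Since z = -0.25 ≤ z* = 1.282, H₀ is not rejected.
H₀ is false (actually the new design increases click-through rate).
Failing to reject a false H₀ is a Type II error.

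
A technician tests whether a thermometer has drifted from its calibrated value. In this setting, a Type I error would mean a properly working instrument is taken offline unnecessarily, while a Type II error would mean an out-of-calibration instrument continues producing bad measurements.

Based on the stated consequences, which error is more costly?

Type II error

The Type II consequence (an out-of-calibration instrument continues producing bad measurements) is more severe than the Type I consequence (a properly working instrument is taken offline unnecessarily).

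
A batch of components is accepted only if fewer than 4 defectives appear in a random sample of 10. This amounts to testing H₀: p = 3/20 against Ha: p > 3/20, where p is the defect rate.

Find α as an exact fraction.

127922685129/2560000000000

Under H₀, X ~ Binomial(10, 3/20); the Type I error rate is P(X ≥ 4).
Via the complement, α = 1 − Σ_{j=0}^{3} C(10,j)(3/20)^j(17/20)^{10-j} = 127922685129/2560000000000.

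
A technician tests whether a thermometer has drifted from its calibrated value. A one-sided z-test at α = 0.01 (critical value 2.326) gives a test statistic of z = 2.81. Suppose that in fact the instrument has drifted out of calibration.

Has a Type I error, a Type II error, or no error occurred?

The conventional null hypothesis is that the instrument is correctly calibrated.
Since z = 2.81 > z* = 2.326, H₀ is rejected.
H₀ is false (actually the instrument has drifted out of calibration).
The decision matches the true state — no error.

Neither — the decision is correct.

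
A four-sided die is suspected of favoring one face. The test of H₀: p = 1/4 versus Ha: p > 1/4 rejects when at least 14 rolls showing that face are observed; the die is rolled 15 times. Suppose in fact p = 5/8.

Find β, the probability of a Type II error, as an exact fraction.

17439598153791/17592186044416

β = P(fail to reject H₀ | Ha true) = P(K ≤ 13 | p = 5/8), K ~ Binomial(15, 5/8).
Summing C(15,j)·(5/8)^j·(3/8)^{15-j} for j = 0..13 gives 17439598153791/17592186044416.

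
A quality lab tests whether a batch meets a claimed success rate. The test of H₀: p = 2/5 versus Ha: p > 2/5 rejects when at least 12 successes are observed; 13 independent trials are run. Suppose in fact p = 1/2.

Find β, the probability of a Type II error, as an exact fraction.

Under the alternative p = 1/2, K ~ Binomial(13, 1/2); β is the probability the test does not reject, P(K < 12).
Adding the binomial probabilities P(K=0)+…+P(K=11) at p = 1/2 gives 4089/4096.

4089/4096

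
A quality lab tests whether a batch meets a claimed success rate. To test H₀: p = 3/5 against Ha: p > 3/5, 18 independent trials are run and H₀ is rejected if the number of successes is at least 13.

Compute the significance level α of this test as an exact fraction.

α = P(reject H₀ | H₀ true) = P(K ≥ 13 | p = 3/5), with K ~ Binomial(18, 3/5).
Adding the binomial terms for j = 13 through 18 with p = 3/5 yields 796349989593/3814697265625.

796349989593/3814697265625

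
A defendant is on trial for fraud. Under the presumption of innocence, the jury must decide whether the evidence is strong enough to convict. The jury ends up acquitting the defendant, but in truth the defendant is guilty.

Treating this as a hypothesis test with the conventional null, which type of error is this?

The null hypothesis here is that the defendant is innocent.
'Acquitting the defendant' corresponds to failing to reject H₀.
H₀ was not rejected but H₀ is false — a Type II error (false negative).

Type II error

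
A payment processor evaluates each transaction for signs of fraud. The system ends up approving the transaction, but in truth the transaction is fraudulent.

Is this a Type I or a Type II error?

The null hypothesis here is that the transaction is legitimate.
'Approving the transaction' corresponds to failing to reject H₀.
H₀ was not rejected but H₀ is false — a Type II error (false negative).

Type II error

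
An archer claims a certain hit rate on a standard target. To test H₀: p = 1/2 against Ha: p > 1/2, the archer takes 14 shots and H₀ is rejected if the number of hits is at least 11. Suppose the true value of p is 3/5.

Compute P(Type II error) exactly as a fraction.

5344795024/6103515625

β = P(fail to reject H₀ | Ha true) = P(K ≤ 10 | p = 3/5), K ~ Binomial(14, 3/5).
Adding the binomial probabilities P(K=0)+…+P(K=10) at p = 3/5 gives 5344795024/6103515625.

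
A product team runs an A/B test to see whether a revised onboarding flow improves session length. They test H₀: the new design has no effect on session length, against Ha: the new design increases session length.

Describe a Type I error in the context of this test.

A Type I error would mean concluding that the new design increases session length when in fact the new design has no effect on session length.

A Type I error is rejecting H₀ when H₀ is true.
Here that means shipping the new feature to all users when actually the new design has no effect on session length.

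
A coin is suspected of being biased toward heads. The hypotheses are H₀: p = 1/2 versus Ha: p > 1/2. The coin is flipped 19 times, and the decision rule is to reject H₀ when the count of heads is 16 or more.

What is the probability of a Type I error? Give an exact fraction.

Under H₀, Y ~ Binomial(19, 1/2), and α = P(Y ≥ 16).
That's C(19,16) + C(19,17) + C(19,18) + C(19,19) over 2^19, i.e. (969 + 171 + 19 + 1)/524288 = 1160/524288 = 145/65536.

145/65536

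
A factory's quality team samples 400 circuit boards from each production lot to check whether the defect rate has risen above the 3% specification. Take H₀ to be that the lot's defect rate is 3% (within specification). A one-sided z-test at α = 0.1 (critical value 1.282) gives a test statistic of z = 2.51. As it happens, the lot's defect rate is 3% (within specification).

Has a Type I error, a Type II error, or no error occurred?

Since z = 2.51 > z* = 1.282, H₀ is rejected.
H₀ is true (actually the lot's defect rate is 3% (within specification)).
Rejecting a true H₀ is a Type I error.

Type I error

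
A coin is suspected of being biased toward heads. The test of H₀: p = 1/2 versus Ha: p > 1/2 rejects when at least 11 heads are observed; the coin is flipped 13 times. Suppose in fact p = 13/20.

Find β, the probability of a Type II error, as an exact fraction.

β = P(fail to reject H₀ | Ha true) = P(S ≤ 10 | p = 13/20), S ~ Binomial(13, 13/20).
Adding the binomial probabilities P(S=0)+…+P(S=10) at p = 13/20 gives 36323681060626281/40960000000000000.

36323681060626281/40960000000000000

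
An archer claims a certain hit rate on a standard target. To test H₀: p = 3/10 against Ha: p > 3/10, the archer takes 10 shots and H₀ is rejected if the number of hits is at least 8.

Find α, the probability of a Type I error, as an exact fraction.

1987983/1250000000

α = P(reject H₀ | H₀ true) = P(X ≥ 8 | p = 3/10), with X ~ Binomial(10, 3/10).
Adding the binomial terms for j = 8 through 10 with p = 3/10 yields 1987983/1250000000.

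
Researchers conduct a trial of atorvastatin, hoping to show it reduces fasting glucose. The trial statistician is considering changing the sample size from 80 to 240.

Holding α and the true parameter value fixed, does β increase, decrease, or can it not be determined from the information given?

More data shrinks sampling variability; the test statistic under Ha concentrates further from the null value, making rejection more likely.

It decreases.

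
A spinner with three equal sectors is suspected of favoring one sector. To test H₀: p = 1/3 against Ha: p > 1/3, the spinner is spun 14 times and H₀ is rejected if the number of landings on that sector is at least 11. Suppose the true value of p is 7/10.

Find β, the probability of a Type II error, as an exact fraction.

β = P(fail to reject H₀ | Ha true) = P(Y ≤ 10 | p = 7/10), Y ~ Binomial(14, 7/10).
Equivalently, β = 1 − P(Y ≥ 11) = 32241628521117/50000000000000.

32241628521117/50000000000000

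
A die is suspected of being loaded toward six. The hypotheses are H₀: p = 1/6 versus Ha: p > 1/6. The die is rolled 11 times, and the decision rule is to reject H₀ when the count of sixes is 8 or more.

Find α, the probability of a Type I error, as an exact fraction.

919/15116544

Under H₀, S ~ Binomial(11, 1/6), and α = P(S ≥ 8).
P(S ≥ 8) = Σ_{j=8}^{11} C(11,j)·(1/6)^j·(5/6)^{11-j} = 919/15116544.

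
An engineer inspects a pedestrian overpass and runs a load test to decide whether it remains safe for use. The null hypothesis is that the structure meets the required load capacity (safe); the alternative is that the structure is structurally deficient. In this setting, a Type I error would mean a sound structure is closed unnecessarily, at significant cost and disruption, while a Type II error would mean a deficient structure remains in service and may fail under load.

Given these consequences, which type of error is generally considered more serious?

Type II error

The Type II consequence (a deficient structure remains in service and may fail under load) is more severe than the Type I consequence (a sound structure is closed unnecessarily, at significant cost and disruption).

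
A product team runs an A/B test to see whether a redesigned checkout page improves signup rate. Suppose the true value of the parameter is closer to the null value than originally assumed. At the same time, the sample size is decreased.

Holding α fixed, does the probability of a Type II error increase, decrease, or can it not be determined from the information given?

It increases.

A smaller departure from H₀ means the test statistic under Ha is distributed closer to where it would be under H₀; rejection becomes less likely. With less data the test statistic is noisier; under Ha, more outcomes land inside the acceptance region. Both changes push β in the same direction.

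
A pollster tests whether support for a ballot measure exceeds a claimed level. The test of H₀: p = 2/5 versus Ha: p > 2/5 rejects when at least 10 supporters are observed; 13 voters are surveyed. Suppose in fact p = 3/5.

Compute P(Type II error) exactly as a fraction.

β = P(fail to reject H₀ | Ha true) = P(K ≤ 9 | p = 3/5), K ~ Binomial(13, 3/5).
Adding the binomial probabilities P(K=0)+…+P(K=9) at p = 3/5 gives 202983472/244140625.

202983472/244140625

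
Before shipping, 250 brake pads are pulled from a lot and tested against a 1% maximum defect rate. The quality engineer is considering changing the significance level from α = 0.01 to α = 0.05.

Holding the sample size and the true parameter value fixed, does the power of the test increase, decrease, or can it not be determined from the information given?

It increases.

Relaxing α lowers the evidence threshold; under Ha, outcomes that previously fell short now trigger rejection.
Since power = 1 − β and β decreases, power increases.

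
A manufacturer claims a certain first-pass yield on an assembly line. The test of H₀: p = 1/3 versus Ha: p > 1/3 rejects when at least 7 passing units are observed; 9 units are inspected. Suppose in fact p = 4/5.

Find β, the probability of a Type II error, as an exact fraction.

511333/1953125

Under the alternative p = 4/5, Y ~ Binomial(9, 4/5); β is the probability the test does not reject, P(Y < 7).
Summing C(9,j)·(4/5)^j·(1/5)^{9-j} for j = 0..6 gives 511333/1953125.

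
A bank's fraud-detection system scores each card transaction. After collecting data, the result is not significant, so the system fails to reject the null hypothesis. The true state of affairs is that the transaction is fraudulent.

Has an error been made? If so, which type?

Type II error

The conventional null hypothesis here is that the transaction is legitimate.
H₀ was not rejected, but H₀ is actually false.
Failing to reject a false null hypothesis is a Type II error (false negative).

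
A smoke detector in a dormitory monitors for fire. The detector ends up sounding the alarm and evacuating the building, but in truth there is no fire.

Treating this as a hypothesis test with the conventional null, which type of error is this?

Type I error

The null hypothesis here is that there is no fire.
'Sounding the alarm and evacuating the building' corresponds to rejecting H₀.
H₀ was rejected but H₀ is true — a Type I error (false positive).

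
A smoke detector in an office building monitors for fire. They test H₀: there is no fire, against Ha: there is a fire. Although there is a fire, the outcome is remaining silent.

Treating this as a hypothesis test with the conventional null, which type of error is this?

Type II error

'Remaining silent' corresponds to failing to reject H₀.
H₀ was not rejected but H₀ is false — a Type II error (false negative).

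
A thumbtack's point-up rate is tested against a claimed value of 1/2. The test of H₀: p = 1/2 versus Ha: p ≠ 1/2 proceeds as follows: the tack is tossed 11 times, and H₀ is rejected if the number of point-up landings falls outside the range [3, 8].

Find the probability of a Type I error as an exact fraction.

α = P(K ≤ 2 or K ≥ 9 | p = 1/2), K ~ Binomial(11, 1/2).
The two tails are symmetric, so α = 2·(1 + 11 + 55)/2^11 = 134/2048 = 67/1024.

67/1024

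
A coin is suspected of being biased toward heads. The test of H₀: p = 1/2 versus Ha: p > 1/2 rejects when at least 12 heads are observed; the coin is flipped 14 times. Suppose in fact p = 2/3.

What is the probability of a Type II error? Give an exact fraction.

β = P(fail to reject H₀ | Ha true) = P(X ≤ 11 | p = 2/3), X ~ Binomial(14, 2/3).
Summing C(14,j)·(2/3)^j·(1/3)^{14-j} for j = 0..11 gives 1426387/1594323.

1426387/1594323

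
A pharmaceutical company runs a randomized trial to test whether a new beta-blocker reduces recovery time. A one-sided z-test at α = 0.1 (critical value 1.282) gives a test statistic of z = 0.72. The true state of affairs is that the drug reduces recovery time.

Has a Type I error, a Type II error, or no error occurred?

The conventional null hypothesis is that the drug has no effect on recovery time.
Since z = 0.72 ≤ z* = 1.282, H₀ is not rejected.
H₀ is false (actually the drug reduces recovery time).
Failing to reject a false H₀ is a Type II error.

Type II error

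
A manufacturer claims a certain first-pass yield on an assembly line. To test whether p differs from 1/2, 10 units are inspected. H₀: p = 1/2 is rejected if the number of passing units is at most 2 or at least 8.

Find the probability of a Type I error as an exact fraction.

α = P(X ≤ 2 or X ≥ 8 | p = 1/2), X ~ Binomial(10, 1/2).
Each tail has probability (1 + 10 + 45)/1024; doubling gives α = 112/1024 = 7/64.

7/64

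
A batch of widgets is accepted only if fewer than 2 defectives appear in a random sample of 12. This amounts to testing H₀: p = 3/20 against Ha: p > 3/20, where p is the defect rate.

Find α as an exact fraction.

2279589495695451/4096000000000000

α = P(reject H₀ | H₀ true) = P(K ≥ 2 | p = 3/20), K ~ Binomial(12, 3/20).
Via the complement, α = 1 − Σ_{j=0}^{1} C(12,j)(3/20)^j(17/20)^{12-j} = 2279589495695451/4096000000000000.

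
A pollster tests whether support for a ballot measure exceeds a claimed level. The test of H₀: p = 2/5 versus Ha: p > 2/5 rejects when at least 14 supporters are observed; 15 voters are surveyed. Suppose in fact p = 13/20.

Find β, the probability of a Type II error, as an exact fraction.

A Type II error is failing to reject when Ha holds: with p = 13/20, β = P(X ≤ 13).
Equivalently, β = 1 − P(X ≥ 14) = 16151694793243741949/16384000000000000000.

16151694793243741949/16384000000000000000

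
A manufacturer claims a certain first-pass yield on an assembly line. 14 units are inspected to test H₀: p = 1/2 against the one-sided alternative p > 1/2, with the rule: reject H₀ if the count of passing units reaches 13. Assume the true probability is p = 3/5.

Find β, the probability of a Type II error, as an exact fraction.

β = P(fail to reject H₀ | Ha true) = P(Y ≤ 12 | p = 3/5), Y ~ Binomial(14, 3/5).
Summing C(14,j)·(3/5)^j·(2/5)^{14-j} for j = 0..12 gives 6054091612/6103515625.

6054091612/6103515625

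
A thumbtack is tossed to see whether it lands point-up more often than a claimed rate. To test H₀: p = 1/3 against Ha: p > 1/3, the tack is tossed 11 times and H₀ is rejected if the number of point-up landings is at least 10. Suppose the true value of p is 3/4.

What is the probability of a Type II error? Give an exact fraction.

A Type II error is failing to reject when Ha holds: with p = 3/4, β = P(S ≤ 9).
Adding the binomial probabilities P(S=0)+…+P(S=9) at p = 3/4 gives 1683809/2097152.

1683809/2097152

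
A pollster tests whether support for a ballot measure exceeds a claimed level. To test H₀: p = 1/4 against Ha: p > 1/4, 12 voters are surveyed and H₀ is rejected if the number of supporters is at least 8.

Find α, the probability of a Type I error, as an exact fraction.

α = P(reject H₀ | H₀ true) = P(K ≥ 8 | p = 1/4), with K ~ Binomial(12, 1/4).
Summing C(12,j)(1/4)^j(3/4)^{12−j} for j = 8,…,12 gives 23333/8388608.

23333/8388608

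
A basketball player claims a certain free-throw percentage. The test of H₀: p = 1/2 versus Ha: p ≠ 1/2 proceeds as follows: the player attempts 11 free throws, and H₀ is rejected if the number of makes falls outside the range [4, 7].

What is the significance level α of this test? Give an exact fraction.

29/128

Under H₀, X ~ Binomial(11, 1/2); α is the probability of landing in either tail, P(X ≤ 3) + P(X ≥ 8).
Each tail has probability (1 + 11 + 55 + 165)/2048; doubling gives α = 464/2048 = 29/128.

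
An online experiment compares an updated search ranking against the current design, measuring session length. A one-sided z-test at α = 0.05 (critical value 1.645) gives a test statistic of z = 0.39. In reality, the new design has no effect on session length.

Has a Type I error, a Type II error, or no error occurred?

No error (correct decision).

The conventional null hypothesis is that the new design has no effect on session length.
Since z = 0.39 ≤ z* = 1.645, H₀ is not rejected.
H₀ is true (actually the new design has no effect on session length).
The decision matches the true state — no error.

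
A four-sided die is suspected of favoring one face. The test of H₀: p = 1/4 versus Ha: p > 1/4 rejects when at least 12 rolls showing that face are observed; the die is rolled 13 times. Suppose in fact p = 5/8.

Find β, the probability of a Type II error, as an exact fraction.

Under the alternative p = 5/8, S ~ Binomial(13, 5/8); β is the probability the test does not reject, P(S < 12).
Summing C(13,j)·(5/8)^j·(3/8)^{13-j} for j = 0..11 gives 134753406597/137438953472.

134753406597/137438953472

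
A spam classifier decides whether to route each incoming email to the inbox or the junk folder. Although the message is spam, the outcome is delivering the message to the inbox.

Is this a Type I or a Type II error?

Type II error

The null hypothesis here is that the message is legitimate (not spam).
'Delivering the message to the inbox' corresponds to failing to reject H₀.
H₀ was not rejected but H₀ is false — a Type II error (false negative).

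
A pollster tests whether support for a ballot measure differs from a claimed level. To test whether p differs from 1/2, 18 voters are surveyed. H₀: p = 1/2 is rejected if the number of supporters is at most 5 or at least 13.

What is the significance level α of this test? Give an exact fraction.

1577/16384

The significance level is the null-hypothesis probability of the rejection region {≤5} ∪ {≥13}.
By symmetry, α = 2·P(S ≤ 5) = 2·(1 + 18 + 153 + 816 + 3060 + 8568)/262144 = 25232/262144 = 1577/16384.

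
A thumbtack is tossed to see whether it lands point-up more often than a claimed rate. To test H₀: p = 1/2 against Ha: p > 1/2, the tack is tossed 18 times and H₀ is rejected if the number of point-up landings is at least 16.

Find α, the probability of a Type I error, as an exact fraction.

α = P(reject H₀ | H₀ true) = P(K ≥ 16 | p = 1/2), with K ~ Binomial(18, 1/2).
Summing the upper tail: (153 + 18 + 1) / 2^18 = 172/262144 = 43/65536.

43/65536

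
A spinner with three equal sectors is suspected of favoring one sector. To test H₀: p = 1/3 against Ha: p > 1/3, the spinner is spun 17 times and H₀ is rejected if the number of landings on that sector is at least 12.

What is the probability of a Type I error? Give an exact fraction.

80705/43046721

Under H₀, Y ~ Binomial(17, 1/3), and α = P(Y ≥ 12).
Adding the binomial terms for j = 12 through 17 with p = 1/3 yields 80705/43046721.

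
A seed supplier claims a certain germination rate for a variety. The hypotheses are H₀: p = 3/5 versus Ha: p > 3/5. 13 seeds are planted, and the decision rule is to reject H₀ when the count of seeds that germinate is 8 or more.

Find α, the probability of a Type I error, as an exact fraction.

701167509/1220703125

α = P(reject H₀ | H₀ true) = P(K ≥ 8 | p = 3/5), with K ~ Binomial(13, 3/5).
Adding the binomial terms for j = 8 through 13 with p = 3/5 yields 701167509/1220703125.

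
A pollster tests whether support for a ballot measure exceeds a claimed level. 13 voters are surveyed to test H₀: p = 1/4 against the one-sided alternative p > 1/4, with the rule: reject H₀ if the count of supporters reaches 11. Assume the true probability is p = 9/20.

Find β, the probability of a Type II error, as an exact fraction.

40790448134932573/40960000000000000

β = P(fail to reject H₀ | Ha true) = P(Y ≤ 10 | p = 9/20), Y ~ Binomial(13, 9/20).
Equivalently, β = 1 − P(Y ≥ 11) = 40790448134932573/40960000000000000.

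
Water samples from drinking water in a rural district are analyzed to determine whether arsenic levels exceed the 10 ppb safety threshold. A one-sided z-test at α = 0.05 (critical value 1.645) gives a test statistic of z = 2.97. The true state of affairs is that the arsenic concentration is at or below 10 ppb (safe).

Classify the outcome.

The conventional null hypothesis is that the arsenic concentration is at or below 10 ppb (safe).
Since z = 2.97 > z* = 1.645, H₀ is rejected.
H₀ is true (actually the arsenic concentration is at or below 10 ppb (safe)).
Rejecting a true H₀ is a Type I error.

Type I error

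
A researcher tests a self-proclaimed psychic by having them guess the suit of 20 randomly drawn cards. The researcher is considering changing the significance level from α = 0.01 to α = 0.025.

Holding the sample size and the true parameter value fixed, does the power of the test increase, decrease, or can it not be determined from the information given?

It increases.

A larger α widens the rejection region, so when the alternative is true more outcomes lead to rejection — failing to reject becomes less likely.
Since power = 1 − β and β decreases, power increases.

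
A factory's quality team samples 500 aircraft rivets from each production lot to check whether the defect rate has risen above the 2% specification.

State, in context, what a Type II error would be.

A Type II error would mean concluding that the lot's defect rate is 2% (within specification) (or at least failing to establish that the lot's defect rate exceeds 2%) when in fact the lot's defect rate exceeds 2%.

With the conventional null hypothesis that the lot's defect rate is 2% (within specification):
A Type II error is failing to reject H₀ when H₀ is false.
Here that means accepting the lot and shipping it when actually the lot's defect rate exceeds 2%.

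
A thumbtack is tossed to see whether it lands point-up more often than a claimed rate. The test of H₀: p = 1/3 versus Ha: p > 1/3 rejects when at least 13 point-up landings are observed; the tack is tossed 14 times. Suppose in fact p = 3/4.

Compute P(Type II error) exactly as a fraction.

241331965/268435456

A Type II error is failing to reject when Ha holds: with p = 3/4, β = P(X ≤ 12).
Summing C(14,j)·(3/4)^j·(1/4)^{14-j} for j = 0..12 gives 241331965/268435456.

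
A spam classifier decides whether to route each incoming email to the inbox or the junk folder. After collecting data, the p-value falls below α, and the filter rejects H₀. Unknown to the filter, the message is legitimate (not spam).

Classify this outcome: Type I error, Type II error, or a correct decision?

The conventional null hypothesis here is that the message is legitimate (not spam).
H₀ was rejected, but H₀ is actually true.
Rejecting a true null hypothesis is a Type I error (false positive).

Type I error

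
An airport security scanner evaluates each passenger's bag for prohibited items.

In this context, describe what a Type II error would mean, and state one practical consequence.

With the conventional null hypothesis that the bag contains no prohibited items:
A Type II error is failing to reject H₀ when H₀ is false.
Here that means letting the bag through when actually the bag contains a prohibited item.

A Type II error would mean concluding that the bag contains no prohibited items (or at least failing to establish that the bag contains a prohibited item) when in fact the bag contains a prohibited item. Consequence: a prohibited item passes through security undetected.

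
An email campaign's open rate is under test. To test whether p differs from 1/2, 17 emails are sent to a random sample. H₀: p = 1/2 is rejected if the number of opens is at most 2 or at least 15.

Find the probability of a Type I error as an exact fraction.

The significance level is the null-hypothesis probability of the rejection region {≤2} ∪ {≥15}.
By symmetry, α = 2·P(K ≤ 2) = 2·(1 + 17 + 136)/131072 = 308/131072 = 77/32768.

77/32768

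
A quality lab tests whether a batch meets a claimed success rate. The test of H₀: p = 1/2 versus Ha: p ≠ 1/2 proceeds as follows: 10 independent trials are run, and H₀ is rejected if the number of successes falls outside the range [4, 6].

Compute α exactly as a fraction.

The significance level is the null-hypothesis probability of the rejection region {≤3} ∪ {≥7}.
Each tail has probability (1 + 10 + 45 + 120)/1024; doubling gives α = 352/1024 = 11/32.

11/32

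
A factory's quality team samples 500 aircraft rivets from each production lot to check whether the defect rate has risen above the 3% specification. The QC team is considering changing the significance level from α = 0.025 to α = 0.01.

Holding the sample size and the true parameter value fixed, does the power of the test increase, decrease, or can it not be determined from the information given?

Tightening α shrinks the rejection region. When Ha holds, fewer sample outcomes clear the stricter threshold, so more fall in the acceptance region.
Since power = 1 − β and β increases, power decreases.

It decreases.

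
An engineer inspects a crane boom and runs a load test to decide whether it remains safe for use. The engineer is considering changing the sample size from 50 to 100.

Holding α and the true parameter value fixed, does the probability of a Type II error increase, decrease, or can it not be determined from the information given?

It decreases.

Increasing n separates the H₀ and Ha sampling distributions, so under Ha fewer outcomes land in the acceptance region.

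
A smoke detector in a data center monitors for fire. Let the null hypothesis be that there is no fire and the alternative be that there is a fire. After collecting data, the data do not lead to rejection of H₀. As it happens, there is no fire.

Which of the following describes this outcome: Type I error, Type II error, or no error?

No error (correct decision).

The test retained a true H₀ — the decision matches the true state.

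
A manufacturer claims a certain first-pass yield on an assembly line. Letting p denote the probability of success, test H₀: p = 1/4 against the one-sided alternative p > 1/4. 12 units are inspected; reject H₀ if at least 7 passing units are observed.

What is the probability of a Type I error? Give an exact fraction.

119561/8388608

The Type I error probability is α = P(Y ≥ 7) computed under H₀, where Y ~ Binomial(12, 1/4).
P(Y ≥ 7) = Σ_{j=7}^{12} C(12,j)·(1/4)^j·(3/4)^{12-j} = 119561/8388608.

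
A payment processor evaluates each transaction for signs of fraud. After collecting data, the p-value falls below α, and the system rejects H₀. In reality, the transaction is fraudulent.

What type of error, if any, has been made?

The conventional null hypothesis here is that the transaction is legitimate.
The test rejected a false H₀ — the decision matches the true state.

No error — this is a correct decision.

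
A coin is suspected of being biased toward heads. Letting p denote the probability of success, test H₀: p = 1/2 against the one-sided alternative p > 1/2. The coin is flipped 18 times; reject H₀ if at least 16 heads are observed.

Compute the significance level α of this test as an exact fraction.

Under H₀, X ~ Binomial(18, 1/2), and α = P(X ≥ 16).
P(X ≥ 16) = [C(18,16) + C(18,17) + C(18,18)] / 2^18 = (153 + 18 + 1) / 262144 = 172/262144 = 43/65536.

43/65536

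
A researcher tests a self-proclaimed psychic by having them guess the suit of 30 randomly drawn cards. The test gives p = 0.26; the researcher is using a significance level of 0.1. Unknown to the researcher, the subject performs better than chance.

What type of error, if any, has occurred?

The conventional null hypothesis is that the subject is guessing at random (p = 1/4).
Since p = 0.26 ≥ α = 0.1, H₀ is not rejected.
H₀ is false (actually the subject performs better than chance).
Failing to reject a false H₀ is a Type II error.

Type II error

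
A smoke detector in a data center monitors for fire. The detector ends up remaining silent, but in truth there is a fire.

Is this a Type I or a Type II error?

Type II error

The null hypothesis here is that there is no fire.
'Remaining silent' corresponds to failing to reject H₀.
H₀ was not rejected but H₀ is false — a Type II error (false negative).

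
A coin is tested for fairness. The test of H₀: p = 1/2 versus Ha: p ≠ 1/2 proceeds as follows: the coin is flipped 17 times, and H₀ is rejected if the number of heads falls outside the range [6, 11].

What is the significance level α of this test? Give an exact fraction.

α = P(Y ≤ 5 or Y ≥ 12 | p = 1/2), Y ~ Binomial(17, 1/2).
Each tail has probability (1 + 17 + 136 + 680 + 2380 + 6188)/131072; doubling gives α = 18804/131072 = 4701/32768.

4701/32768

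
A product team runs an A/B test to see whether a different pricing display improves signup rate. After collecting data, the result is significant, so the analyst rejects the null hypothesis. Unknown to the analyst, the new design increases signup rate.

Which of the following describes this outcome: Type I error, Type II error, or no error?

No error (correct decision).

The conventional null hypothesis here is that the new design has no effect on signup rate.
The test rejected a false H₀ — the decision matches the true state.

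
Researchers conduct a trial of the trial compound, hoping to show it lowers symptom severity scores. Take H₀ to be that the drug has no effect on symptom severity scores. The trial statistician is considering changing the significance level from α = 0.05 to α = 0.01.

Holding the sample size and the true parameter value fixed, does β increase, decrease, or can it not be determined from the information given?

A smaller α moves the rejection region further into the tail. With the alternative true, more outcomes now fall outside the rejection region, so failing to reject becomes more likely.

It increases.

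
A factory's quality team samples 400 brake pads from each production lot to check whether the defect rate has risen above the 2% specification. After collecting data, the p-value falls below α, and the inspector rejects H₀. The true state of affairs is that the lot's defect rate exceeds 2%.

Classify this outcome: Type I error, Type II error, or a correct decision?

No error (correct decision).

The conventional null hypothesis here is that the lot's defect rate is 2% (within specification).
The test rejected a false H₀ — the decision matches the true state.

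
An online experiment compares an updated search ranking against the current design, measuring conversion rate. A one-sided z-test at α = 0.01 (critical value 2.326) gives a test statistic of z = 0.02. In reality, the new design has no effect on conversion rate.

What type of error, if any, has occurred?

The conventional null hypothesis is that the new design has no effect on conversion rate.
Since z = 0.02 ≤ z* = 2.326, H₀ is not rejected.
H₀ is true (actually the new design has no effect on conversion rate).
The decision matches the true state — no error.

Neither — the decision is correct.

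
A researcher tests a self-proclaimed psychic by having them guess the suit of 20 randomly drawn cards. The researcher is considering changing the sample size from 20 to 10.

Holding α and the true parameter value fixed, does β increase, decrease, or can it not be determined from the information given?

Reducing n widens both sampling distributions, so the test has less ability to distinguish Ha from H₀.

It increases.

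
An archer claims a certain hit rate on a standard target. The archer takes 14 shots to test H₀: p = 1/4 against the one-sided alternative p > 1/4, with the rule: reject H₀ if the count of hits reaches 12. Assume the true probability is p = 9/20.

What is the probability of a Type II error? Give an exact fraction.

β = P(fail to reject H₀ | Ha true) = P(X ≤ 11 | p = 9/20), X ~ Binomial(14, 9/20).
Adding the binomial probabilities P(X=0)+…+P(X=11) at p = 9/20 gives 817437922121895041/819200000000000000.

817437922121895041/819200000000000000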